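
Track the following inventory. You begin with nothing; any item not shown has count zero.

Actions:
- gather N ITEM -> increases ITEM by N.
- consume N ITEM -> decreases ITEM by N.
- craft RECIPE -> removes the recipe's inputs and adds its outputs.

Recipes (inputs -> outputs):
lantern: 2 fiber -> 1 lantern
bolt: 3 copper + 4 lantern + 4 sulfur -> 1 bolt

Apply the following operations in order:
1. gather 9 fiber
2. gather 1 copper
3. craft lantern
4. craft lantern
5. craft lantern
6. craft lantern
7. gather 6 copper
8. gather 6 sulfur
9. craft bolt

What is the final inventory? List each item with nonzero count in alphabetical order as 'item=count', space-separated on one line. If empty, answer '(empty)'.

Answer: bolt=1 copper=4 fiber=1 sulfur=2

Derivation:
After 1 (gather 9 fiber): fiber=9
After 2 (gather 1 copper): copper=1 fiber=9
After 3 (craft lantern): copper=1 fiber=7 lantern=1
After 4 (craft lantern): copper=1 fiber=5 lantern=2
After 5 (craft lantern): copper=1 fiber=3 lantern=3
After 6 (craft lantern): copper=1 fiber=1 lantern=4
After 7 (gather 6 copper): copper=7 fiber=1 lantern=4
After 8 (gather 6 sulfur): copper=7 fiber=1 lantern=4 sulfur=6
After 9 (craft bolt): bolt=1 copper=4 fiber=1 sulfur=2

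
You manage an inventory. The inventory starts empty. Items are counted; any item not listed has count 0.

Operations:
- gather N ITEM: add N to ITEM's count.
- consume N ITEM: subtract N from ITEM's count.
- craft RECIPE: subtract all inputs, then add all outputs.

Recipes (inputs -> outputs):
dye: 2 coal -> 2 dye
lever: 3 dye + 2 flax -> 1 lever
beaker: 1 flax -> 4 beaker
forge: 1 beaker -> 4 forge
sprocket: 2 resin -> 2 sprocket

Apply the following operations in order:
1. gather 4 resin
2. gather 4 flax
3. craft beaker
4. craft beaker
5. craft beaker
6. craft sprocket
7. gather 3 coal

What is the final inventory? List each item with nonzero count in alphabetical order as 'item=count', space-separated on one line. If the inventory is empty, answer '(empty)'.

Answer: beaker=12 coal=3 flax=1 resin=2 sprocket=2

Derivation:
After 1 (gather 4 resin): resin=4
After 2 (gather 4 flax): flax=4 resin=4
After 3 (craft beaker): beaker=4 flax=3 resin=4
After 4 (craft beaker): beaker=8 flax=2 resin=4
After 5 (craft beaker): beaker=12 flax=1 resin=4
After 6 (craft sprocket): beaker=12 flax=1 resin=2 sprocket=2
After 7 (gather 3 coal): beaker=12 coal=3 flax=1 resin=2 sprocket=2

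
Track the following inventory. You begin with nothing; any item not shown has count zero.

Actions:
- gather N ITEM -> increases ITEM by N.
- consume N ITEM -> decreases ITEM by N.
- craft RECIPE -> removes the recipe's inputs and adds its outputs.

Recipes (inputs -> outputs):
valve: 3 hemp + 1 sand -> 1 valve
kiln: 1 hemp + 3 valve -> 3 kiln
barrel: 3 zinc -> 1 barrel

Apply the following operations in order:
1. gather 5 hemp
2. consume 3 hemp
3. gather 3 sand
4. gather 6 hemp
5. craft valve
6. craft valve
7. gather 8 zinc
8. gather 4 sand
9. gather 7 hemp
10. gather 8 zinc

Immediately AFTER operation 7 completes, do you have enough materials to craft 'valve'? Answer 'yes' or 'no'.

Answer: no

Derivation:
After 1 (gather 5 hemp): hemp=5
After 2 (consume 3 hemp): hemp=2
After 3 (gather 3 sand): hemp=2 sand=3
After 4 (gather 6 hemp): hemp=8 sand=3
After 5 (craft valve): hemp=5 sand=2 valve=1
After 6 (craft valve): hemp=2 sand=1 valve=2
After 7 (gather 8 zinc): hemp=2 sand=1 valve=2 zinc=8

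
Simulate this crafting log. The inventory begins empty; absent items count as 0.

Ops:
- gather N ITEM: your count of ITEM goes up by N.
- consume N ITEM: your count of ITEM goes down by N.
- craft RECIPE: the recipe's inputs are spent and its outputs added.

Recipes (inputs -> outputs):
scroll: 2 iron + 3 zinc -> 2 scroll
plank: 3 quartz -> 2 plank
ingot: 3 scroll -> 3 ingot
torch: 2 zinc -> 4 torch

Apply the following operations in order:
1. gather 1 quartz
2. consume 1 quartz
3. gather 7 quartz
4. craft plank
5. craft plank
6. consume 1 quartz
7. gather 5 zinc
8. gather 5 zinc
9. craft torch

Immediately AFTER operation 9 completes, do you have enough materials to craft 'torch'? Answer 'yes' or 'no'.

Answer: yes

Derivation:
After 1 (gather 1 quartz): quartz=1
After 2 (consume 1 quartz): (empty)
After 3 (gather 7 quartz): quartz=7
After 4 (craft plank): plank=2 quartz=4
After 5 (craft plank): plank=4 quartz=1
After 6 (consume 1 quartz): plank=4
After 7 (gather 5 zinc): plank=4 zinc=5
After 8 (gather 5 zinc): plank=4 zinc=10
After 9 (craft torch): plank=4 torch=4 zinc=8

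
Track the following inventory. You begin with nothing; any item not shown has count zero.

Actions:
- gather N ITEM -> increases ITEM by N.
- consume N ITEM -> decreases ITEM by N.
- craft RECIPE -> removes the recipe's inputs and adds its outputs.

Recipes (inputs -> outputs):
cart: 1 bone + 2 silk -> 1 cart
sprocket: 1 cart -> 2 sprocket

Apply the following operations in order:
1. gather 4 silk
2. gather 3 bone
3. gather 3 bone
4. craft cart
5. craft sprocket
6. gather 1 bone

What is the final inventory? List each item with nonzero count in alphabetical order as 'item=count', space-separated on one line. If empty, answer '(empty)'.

Answer: bone=6 silk=2 sprocket=2

Derivation:
After 1 (gather 4 silk): silk=4
After 2 (gather 3 bone): bone=3 silk=4
After 3 (gather 3 bone): bone=6 silk=4
After 4 (craft cart): bone=5 cart=1 silk=2
After 5 (craft sprocket): bone=5 silk=2 sprocket=2
After 6 (gather 1 bone): bone=6 silk=2 sprocket=2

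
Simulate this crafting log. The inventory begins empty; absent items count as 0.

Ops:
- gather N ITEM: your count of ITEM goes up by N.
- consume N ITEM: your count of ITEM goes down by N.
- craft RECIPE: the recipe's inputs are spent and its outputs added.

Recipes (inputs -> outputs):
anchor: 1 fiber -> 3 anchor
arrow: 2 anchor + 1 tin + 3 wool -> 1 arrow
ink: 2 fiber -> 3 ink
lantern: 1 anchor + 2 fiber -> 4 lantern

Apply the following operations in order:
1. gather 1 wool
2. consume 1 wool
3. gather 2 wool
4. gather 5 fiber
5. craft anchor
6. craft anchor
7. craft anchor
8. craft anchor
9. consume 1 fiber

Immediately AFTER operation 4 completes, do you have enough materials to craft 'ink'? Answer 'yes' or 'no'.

Answer: yes

Derivation:
After 1 (gather 1 wool): wool=1
After 2 (consume 1 wool): (empty)
After 3 (gather 2 wool): wool=2
After 4 (gather 5 fiber): fiber=5 wool=2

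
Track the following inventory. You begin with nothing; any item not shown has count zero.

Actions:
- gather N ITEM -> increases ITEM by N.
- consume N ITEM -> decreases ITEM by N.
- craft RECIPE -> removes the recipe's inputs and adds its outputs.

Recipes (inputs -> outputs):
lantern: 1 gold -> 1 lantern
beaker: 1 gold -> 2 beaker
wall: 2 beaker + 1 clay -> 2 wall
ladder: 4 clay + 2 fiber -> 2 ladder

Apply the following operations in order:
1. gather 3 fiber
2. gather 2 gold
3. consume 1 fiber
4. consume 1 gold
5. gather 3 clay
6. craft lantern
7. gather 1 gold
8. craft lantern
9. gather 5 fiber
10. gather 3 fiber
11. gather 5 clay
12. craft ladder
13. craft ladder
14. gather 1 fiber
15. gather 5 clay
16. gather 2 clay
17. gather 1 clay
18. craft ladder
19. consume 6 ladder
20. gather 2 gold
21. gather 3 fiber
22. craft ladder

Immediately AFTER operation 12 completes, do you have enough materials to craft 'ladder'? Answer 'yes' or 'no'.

After 1 (gather 3 fiber): fiber=3
After 2 (gather 2 gold): fiber=3 gold=2
After 3 (consume 1 fiber): fiber=2 gold=2
After 4 (consume 1 gold): fiber=2 gold=1
After 5 (gather 3 clay): clay=3 fiber=2 gold=1
After 6 (craft lantern): clay=3 fiber=2 lantern=1
After 7 (gather 1 gold): clay=3 fiber=2 gold=1 lantern=1
After 8 (craft lantern): clay=3 fiber=2 lantern=2
After 9 (gather 5 fiber): clay=3 fiber=7 lantern=2
After 10 (gather 3 fiber): clay=3 fiber=10 lantern=2
After 11 (gather 5 clay): clay=8 fiber=10 lantern=2
After 12 (craft ladder): clay=4 fiber=8 ladder=2 lantern=2

Answer: yes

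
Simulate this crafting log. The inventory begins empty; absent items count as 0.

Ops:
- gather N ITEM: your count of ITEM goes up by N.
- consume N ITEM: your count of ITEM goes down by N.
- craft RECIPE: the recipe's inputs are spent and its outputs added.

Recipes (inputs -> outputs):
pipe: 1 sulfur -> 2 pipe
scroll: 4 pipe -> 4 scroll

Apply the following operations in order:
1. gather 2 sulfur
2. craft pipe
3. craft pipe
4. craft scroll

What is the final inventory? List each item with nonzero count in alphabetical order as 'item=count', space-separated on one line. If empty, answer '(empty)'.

Answer: scroll=4

Derivation:
After 1 (gather 2 sulfur): sulfur=2
After 2 (craft pipe): pipe=2 sulfur=1
After 3 (craft pipe): pipe=4
After 4 (craft scroll): scroll=4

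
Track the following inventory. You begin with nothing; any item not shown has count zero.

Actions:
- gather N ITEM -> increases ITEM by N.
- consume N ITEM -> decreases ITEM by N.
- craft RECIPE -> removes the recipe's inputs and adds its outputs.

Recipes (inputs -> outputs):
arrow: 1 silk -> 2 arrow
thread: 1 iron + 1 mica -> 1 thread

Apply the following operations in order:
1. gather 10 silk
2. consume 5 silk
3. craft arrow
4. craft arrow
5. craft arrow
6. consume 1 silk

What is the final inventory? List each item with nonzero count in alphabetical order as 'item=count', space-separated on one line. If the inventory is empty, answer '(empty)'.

Answer: arrow=6 silk=1

Derivation:
After 1 (gather 10 silk): silk=10
After 2 (consume 5 silk): silk=5
After 3 (craft arrow): arrow=2 silk=4
After 4 (craft arrow): arrow=4 silk=3
After 5 (craft arrow): arrow=6 silk=2
After 6 (consume 1 silk): arrow=6 silk=1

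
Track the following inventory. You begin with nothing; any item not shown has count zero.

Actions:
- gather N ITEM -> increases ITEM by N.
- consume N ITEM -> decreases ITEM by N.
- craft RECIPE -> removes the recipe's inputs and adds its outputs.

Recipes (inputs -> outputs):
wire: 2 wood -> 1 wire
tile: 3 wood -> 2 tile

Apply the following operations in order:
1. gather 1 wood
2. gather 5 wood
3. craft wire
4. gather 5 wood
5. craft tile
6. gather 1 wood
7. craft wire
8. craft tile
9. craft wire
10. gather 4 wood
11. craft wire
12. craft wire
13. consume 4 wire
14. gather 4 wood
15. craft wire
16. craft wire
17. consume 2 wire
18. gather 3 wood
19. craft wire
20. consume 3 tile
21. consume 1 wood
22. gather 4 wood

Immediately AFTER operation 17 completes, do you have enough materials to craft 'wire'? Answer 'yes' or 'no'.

Answer: no

Derivation:
After 1 (gather 1 wood): wood=1
After 2 (gather 5 wood): wood=6
After 3 (craft wire): wire=1 wood=4
After 4 (gather 5 wood): wire=1 wood=9
After 5 (craft tile): tile=2 wire=1 wood=6
After 6 (gather 1 wood): tile=2 wire=1 wood=7
After 7 (craft wire): tile=2 wire=2 wood=5
After 8 (craft tile): tile=4 wire=2 wood=2
After 9 (craft wire): tile=4 wire=3
After 10 (gather 4 wood): tile=4 wire=3 wood=4
After 11 (craft wire): tile=4 wire=4 wood=2
After 12 (craft wire): tile=4 wire=5
After 13 (consume 4 wire): tile=4 wire=1
After 14 (gather 4 wood): tile=4 wire=1 wood=4
After 15 (craft wire): tile=4 wire=2 wood=2
After 16 (craft wire): tile=4 wire=3
After 17 (consume 2 wire): tile=4 wire=1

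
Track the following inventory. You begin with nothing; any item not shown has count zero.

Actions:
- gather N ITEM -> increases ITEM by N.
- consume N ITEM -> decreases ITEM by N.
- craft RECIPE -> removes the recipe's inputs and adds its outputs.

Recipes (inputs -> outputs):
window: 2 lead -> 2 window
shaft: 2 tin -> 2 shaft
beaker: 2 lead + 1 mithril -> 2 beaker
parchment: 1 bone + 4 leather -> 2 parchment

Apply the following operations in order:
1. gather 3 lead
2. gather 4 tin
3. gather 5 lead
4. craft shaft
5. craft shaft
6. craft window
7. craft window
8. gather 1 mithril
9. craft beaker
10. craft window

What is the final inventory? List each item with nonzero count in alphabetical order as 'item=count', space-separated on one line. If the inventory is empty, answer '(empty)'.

After 1 (gather 3 lead): lead=3
After 2 (gather 4 tin): lead=3 tin=4
After 3 (gather 5 lead): lead=8 tin=4
After 4 (craft shaft): lead=8 shaft=2 tin=2
After 5 (craft shaft): lead=8 shaft=4
After 6 (craft window): lead=6 shaft=4 window=2
After 7 (craft window): lead=4 shaft=4 window=4
After 8 (gather 1 mithril): lead=4 mithril=1 shaft=4 window=4
After 9 (craft beaker): beaker=2 lead=2 shaft=4 window=4
After 10 (craft window): beaker=2 shaft=4 window=6

Answer: beaker=2 shaft=4 window=6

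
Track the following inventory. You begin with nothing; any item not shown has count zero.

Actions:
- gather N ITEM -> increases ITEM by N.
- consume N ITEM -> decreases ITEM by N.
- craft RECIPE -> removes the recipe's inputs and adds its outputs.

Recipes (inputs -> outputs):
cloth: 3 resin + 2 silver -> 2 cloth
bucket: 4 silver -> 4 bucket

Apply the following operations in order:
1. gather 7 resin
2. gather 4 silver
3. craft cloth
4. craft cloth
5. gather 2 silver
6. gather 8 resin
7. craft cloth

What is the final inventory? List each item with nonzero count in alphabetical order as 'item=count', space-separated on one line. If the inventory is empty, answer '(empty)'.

After 1 (gather 7 resin): resin=7
After 2 (gather 4 silver): resin=7 silver=4
After 3 (craft cloth): cloth=2 resin=4 silver=2
After 4 (craft cloth): cloth=4 resin=1
After 5 (gather 2 silver): cloth=4 resin=1 silver=2
After 6 (gather 8 resin): cloth=4 resin=9 silver=2
After 7 (craft cloth): cloth=6 resin=6

Answer: cloth=6 resin=6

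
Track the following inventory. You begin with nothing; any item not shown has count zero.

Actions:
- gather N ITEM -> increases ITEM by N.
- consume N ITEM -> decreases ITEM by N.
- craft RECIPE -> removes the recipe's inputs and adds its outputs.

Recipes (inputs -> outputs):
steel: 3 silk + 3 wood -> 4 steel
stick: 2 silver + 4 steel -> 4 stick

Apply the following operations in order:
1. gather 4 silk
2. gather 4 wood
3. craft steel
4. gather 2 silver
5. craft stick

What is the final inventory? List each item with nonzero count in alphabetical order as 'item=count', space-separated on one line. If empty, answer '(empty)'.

After 1 (gather 4 silk): silk=4
After 2 (gather 4 wood): silk=4 wood=4
After 3 (craft steel): silk=1 steel=4 wood=1
After 4 (gather 2 silver): silk=1 silver=2 steel=4 wood=1
After 5 (craft stick): silk=1 stick=4 wood=1

Answer: silk=1 stick=4 wood=1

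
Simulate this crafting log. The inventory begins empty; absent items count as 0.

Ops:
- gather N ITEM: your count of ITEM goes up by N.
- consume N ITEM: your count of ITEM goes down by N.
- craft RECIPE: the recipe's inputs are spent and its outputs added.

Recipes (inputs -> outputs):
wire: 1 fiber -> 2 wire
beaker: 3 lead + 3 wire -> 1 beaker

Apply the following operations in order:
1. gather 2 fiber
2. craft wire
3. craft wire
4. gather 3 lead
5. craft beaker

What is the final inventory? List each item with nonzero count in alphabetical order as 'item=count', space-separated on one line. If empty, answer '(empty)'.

After 1 (gather 2 fiber): fiber=2
After 2 (craft wire): fiber=1 wire=2
After 3 (craft wire): wire=4
After 4 (gather 3 lead): lead=3 wire=4
After 5 (craft beaker): beaker=1 wire=1

Answer: beaker=1 wire=1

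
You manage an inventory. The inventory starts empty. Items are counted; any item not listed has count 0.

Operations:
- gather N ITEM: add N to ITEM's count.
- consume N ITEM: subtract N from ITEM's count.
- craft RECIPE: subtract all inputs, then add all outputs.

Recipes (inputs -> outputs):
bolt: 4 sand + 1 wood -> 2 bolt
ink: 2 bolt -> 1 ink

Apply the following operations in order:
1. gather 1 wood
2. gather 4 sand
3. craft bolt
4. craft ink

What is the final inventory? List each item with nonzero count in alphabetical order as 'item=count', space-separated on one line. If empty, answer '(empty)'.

After 1 (gather 1 wood): wood=1
After 2 (gather 4 sand): sand=4 wood=1
After 3 (craft bolt): bolt=2
After 4 (craft ink): ink=1

Answer: ink=1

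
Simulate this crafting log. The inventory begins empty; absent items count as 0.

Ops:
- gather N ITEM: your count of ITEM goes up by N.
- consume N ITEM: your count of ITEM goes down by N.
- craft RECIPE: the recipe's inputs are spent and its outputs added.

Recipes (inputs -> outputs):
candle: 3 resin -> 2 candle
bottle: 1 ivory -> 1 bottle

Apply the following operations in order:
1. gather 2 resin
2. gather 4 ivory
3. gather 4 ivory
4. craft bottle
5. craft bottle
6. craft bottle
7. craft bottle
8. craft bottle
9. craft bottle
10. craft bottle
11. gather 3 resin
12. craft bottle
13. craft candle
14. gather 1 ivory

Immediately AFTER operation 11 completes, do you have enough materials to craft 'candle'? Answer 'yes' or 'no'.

After 1 (gather 2 resin): resin=2
After 2 (gather 4 ivory): ivory=4 resin=2
After 3 (gather 4 ivory): ivory=8 resin=2
After 4 (craft bottle): bottle=1 ivory=7 resin=2
After 5 (craft bottle): bottle=2 ivory=6 resin=2
After 6 (craft bottle): bottle=3 ivory=5 resin=2
After 7 (craft bottle): bottle=4 ivory=4 resin=2
After 8 (craft bottle): bottle=5 ivory=3 resin=2
After 9 (craft bottle): bottle=6 ivory=2 resin=2
After 10 (craft bottle): bottle=7 ivory=1 resin=2
After 11 (gather 3 resin): bottle=7 ivory=1 resin=5

Answer: yes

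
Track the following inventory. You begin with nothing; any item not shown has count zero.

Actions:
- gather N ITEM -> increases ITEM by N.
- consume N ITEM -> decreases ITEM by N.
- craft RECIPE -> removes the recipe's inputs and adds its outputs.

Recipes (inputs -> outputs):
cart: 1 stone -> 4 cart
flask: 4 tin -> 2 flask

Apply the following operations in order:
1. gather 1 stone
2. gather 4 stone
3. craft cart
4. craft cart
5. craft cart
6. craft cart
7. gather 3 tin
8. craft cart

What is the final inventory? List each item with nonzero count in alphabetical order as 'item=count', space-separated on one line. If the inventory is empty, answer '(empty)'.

Answer: cart=20 tin=3

Derivation:
After 1 (gather 1 stone): stone=1
After 2 (gather 4 stone): stone=5
After 3 (craft cart): cart=4 stone=4
After 4 (craft cart): cart=8 stone=3
After 5 (craft cart): cart=12 stone=2
After 6 (craft cart): cart=16 stone=1
After 7 (gather 3 tin): cart=16 stone=1 tin=3
After 8 (craft cart): cart=20 tin=3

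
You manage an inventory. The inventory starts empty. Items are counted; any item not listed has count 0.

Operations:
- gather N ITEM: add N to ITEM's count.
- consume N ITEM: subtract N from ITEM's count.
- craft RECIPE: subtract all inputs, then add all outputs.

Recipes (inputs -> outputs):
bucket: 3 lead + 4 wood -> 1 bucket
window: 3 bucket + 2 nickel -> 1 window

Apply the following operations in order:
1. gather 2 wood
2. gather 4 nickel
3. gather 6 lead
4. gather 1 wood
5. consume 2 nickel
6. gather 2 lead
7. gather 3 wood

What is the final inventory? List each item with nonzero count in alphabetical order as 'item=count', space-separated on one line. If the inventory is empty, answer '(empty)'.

After 1 (gather 2 wood): wood=2
After 2 (gather 4 nickel): nickel=4 wood=2
After 3 (gather 6 lead): lead=6 nickel=4 wood=2
After 4 (gather 1 wood): lead=6 nickel=4 wood=3
After 5 (consume 2 nickel): lead=6 nickel=2 wood=3
After 6 (gather 2 lead): lead=8 nickel=2 wood=3
After 7 (gather 3 wood): lead=8 nickel=2 wood=6

Answer: lead=8 nickel=2 wood=6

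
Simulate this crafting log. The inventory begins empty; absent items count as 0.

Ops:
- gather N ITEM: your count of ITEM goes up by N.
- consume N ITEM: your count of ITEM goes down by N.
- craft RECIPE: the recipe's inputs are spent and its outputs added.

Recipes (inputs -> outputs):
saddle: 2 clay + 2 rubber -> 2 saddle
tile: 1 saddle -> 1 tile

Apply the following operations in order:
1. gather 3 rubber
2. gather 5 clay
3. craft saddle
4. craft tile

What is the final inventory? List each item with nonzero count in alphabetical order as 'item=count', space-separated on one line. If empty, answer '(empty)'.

After 1 (gather 3 rubber): rubber=3
After 2 (gather 5 clay): clay=5 rubber=3
After 3 (craft saddle): clay=3 rubber=1 saddle=2
After 4 (craft tile): clay=3 rubber=1 saddle=1 tile=1

Answer: clay=3 rubber=1 saddle=1 tile=1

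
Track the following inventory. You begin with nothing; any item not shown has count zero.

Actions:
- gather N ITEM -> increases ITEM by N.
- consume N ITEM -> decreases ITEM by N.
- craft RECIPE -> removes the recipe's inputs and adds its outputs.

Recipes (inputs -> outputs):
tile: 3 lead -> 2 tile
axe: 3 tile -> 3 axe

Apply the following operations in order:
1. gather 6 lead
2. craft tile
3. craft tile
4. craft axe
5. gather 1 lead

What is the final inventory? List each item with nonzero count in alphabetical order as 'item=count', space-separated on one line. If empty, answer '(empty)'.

Answer: axe=3 lead=1 tile=1

Derivation:
After 1 (gather 6 lead): lead=6
After 2 (craft tile): lead=3 tile=2
After 3 (craft tile): tile=4
After 4 (craft axe): axe=3 tile=1
After 5 (gather 1 lead): axe=3 lead=1 tile=1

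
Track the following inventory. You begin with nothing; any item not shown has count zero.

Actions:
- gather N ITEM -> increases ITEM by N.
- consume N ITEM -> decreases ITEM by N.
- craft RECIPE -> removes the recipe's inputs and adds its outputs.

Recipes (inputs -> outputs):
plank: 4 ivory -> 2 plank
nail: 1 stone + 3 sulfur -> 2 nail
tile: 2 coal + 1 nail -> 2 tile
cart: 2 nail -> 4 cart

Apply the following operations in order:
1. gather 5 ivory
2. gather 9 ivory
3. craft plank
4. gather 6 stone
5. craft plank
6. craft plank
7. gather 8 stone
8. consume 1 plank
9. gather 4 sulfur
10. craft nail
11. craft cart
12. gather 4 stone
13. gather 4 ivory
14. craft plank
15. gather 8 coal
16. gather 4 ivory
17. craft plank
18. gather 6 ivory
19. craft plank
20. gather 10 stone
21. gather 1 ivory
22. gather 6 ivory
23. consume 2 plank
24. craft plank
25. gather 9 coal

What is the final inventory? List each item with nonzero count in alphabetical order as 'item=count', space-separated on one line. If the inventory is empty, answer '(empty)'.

After 1 (gather 5 ivory): ivory=5
After 2 (gather 9 ivory): ivory=14
After 3 (craft plank): ivory=10 plank=2
After 4 (gather 6 stone): ivory=10 plank=2 stone=6
After 5 (craft plank): ivory=6 plank=4 stone=6
After 6 (craft plank): ivory=2 plank=6 stone=6
After 7 (gather 8 stone): ivory=2 plank=6 stone=14
After 8 (consume 1 plank): ivory=2 plank=5 stone=14
After 9 (gather 4 sulfur): ivory=2 plank=5 stone=14 sulfur=4
After 10 (craft nail): ivory=2 nail=2 plank=5 stone=13 sulfur=1
After 11 (craft cart): cart=4 ivory=2 plank=5 stone=13 sulfur=1
After 12 (gather 4 stone): cart=4 ivory=2 plank=5 stone=17 sulfur=1
After 13 (gather 4 ivory): cart=4 ivory=6 plank=5 stone=17 sulfur=1
After 14 (craft plank): cart=4 ivory=2 plank=7 stone=17 sulfur=1
After 15 (gather 8 coal): cart=4 coal=8 ivory=2 plank=7 stone=17 sulfur=1
After 16 (gather 4 ivory): cart=4 coal=8 ivory=6 plank=7 stone=17 sulfur=1
After 17 (craft plank): cart=4 coal=8 ivory=2 plank=9 stone=17 sulfur=1
After 18 (gather 6 ivory): cart=4 coal=8 ivory=8 plank=9 stone=17 sulfur=1
After 19 (craft plank): cart=4 coal=8 ivory=4 plank=11 stone=17 sulfur=1
After 20 (gather 10 stone): cart=4 coal=8 ivory=4 plank=11 stone=27 sulfur=1
After 21 (gather 1 ivory): cart=4 coal=8 ivory=5 plank=11 stone=27 sulfur=1
After 22 (gather 6 ivory): cart=4 coal=8 ivory=11 plank=11 stone=27 sulfur=1
After 23 (consume 2 plank): cart=4 coal=8 ivory=11 plank=9 stone=27 sulfur=1
After 24 (craft plank): cart=4 coal=8 ivory=7 plank=11 stone=27 sulfur=1
After 25 (gather 9 coal): cart=4 coal=17 ivory=7 plank=11 stone=27 sulfur=1

Answer: cart=4 coal=17 ivory=7 plank=11 stone=27 sulfur=1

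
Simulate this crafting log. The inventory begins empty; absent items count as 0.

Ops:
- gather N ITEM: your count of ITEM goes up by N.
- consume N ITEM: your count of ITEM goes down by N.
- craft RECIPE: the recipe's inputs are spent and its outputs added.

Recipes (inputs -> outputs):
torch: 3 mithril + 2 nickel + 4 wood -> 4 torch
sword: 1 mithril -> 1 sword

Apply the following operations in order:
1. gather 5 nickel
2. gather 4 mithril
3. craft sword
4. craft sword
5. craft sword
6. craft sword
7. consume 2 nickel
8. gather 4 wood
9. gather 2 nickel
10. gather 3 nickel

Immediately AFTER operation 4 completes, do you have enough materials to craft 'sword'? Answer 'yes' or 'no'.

Answer: yes

Derivation:
After 1 (gather 5 nickel): nickel=5
After 2 (gather 4 mithril): mithril=4 nickel=5
After 3 (craft sword): mithril=3 nickel=5 sword=1
After 4 (craft sword): mithril=2 nickel=5 sword=2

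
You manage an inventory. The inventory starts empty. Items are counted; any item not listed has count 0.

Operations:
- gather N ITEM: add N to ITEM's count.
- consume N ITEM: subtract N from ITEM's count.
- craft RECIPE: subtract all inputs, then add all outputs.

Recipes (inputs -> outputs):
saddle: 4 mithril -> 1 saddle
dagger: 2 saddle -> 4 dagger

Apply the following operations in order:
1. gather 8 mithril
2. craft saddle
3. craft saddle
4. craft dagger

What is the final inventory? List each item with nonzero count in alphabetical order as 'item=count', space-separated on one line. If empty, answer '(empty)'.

After 1 (gather 8 mithril): mithril=8
After 2 (craft saddle): mithril=4 saddle=1
After 3 (craft saddle): saddle=2
After 4 (craft dagger): dagger=4

Answer: dagger=4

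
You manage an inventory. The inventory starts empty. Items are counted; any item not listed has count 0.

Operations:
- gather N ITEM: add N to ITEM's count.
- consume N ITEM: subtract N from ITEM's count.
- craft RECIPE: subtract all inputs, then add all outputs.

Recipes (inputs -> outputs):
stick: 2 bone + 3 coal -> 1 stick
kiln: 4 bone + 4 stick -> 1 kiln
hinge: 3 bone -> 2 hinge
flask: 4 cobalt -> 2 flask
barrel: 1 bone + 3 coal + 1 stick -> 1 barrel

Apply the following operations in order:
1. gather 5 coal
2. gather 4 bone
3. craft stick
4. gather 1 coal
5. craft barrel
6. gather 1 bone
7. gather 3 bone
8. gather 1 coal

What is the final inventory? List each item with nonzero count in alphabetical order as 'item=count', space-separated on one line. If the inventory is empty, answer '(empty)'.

Answer: barrel=1 bone=5 coal=1

Derivation:
After 1 (gather 5 coal): coal=5
After 2 (gather 4 bone): bone=4 coal=5
After 3 (craft stick): bone=2 coal=2 stick=1
After 4 (gather 1 coal): bone=2 coal=3 stick=1
After 5 (craft barrel): barrel=1 bone=1
After 6 (gather 1 bone): barrel=1 bone=2
After 7 (gather 3 bone): barrel=1 bone=5
After 8 (gather 1 coal): barrel=1 bone=5 coal=1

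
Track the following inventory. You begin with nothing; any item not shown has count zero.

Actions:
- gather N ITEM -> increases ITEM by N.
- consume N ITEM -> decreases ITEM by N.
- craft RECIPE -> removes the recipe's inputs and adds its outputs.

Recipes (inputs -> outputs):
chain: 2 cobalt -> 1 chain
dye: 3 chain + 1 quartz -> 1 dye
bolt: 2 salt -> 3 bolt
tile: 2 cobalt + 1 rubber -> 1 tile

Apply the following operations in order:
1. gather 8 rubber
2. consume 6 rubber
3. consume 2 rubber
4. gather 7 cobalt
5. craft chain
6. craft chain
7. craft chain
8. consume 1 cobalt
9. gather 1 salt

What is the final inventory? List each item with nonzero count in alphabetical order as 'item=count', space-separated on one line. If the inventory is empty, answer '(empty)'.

Answer: chain=3 salt=1

Derivation:
After 1 (gather 8 rubber): rubber=8
After 2 (consume 6 rubber): rubber=2
After 3 (consume 2 rubber): (empty)
After 4 (gather 7 cobalt): cobalt=7
After 5 (craft chain): chain=1 cobalt=5
After 6 (craft chain): chain=2 cobalt=3
After 7 (craft chain): chain=3 cobalt=1
After 8 (consume 1 cobalt): chain=3
After 9 (gather 1 salt): chain=3 salt=1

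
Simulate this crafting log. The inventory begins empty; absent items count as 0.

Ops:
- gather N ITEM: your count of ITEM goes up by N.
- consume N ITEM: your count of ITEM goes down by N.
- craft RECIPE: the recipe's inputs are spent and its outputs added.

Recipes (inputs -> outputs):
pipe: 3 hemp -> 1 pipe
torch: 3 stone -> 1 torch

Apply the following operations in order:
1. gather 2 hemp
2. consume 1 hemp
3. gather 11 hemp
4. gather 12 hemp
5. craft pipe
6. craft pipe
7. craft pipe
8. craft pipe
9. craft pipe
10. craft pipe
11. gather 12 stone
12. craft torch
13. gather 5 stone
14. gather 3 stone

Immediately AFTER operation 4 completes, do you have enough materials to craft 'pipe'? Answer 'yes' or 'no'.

Answer: yes

Derivation:
After 1 (gather 2 hemp): hemp=2
After 2 (consume 1 hemp): hemp=1
After 3 (gather 11 hemp): hemp=12
After 4 (gather 12 hemp): hemp=24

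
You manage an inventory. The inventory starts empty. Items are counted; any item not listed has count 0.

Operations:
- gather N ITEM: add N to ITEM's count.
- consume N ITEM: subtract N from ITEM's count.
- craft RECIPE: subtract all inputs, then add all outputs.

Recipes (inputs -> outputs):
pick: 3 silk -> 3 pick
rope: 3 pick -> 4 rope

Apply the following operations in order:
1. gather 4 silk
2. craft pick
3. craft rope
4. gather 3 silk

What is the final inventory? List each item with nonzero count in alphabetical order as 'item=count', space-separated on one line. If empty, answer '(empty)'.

After 1 (gather 4 silk): silk=4
After 2 (craft pick): pick=3 silk=1
After 3 (craft rope): rope=4 silk=1
After 4 (gather 3 silk): rope=4 silk=4

Answer: rope=4 silk=4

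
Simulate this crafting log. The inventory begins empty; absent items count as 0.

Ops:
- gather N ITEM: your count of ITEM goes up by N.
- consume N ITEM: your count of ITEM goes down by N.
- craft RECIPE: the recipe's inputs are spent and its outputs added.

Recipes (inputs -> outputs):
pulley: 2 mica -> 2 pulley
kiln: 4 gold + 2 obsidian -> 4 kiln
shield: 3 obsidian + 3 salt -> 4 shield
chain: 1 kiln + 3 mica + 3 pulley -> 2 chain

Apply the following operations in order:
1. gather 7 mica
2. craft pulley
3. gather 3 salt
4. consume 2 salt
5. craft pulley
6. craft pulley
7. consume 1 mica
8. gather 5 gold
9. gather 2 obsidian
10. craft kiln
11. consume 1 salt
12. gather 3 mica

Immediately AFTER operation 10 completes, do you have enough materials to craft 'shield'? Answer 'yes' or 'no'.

Answer: no

Derivation:
After 1 (gather 7 mica): mica=7
After 2 (craft pulley): mica=5 pulley=2
After 3 (gather 3 salt): mica=5 pulley=2 salt=3
After 4 (consume 2 salt): mica=5 pulley=2 salt=1
After 5 (craft pulley): mica=3 pulley=4 salt=1
After 6 (craft pulley): mica=1 pulley=6 salt=1
After 7 (consume 1 mica): pulley=6 salt=1
After 8 (gather 5 gold): gold=5 pulley=6 salt=1
After 9 (gather 2 obsidian): gold=5 obsidian=2 pulley=6 salt=1
After 10 (craft kiln): gold=1 kiln=4 pulley=6 salt=1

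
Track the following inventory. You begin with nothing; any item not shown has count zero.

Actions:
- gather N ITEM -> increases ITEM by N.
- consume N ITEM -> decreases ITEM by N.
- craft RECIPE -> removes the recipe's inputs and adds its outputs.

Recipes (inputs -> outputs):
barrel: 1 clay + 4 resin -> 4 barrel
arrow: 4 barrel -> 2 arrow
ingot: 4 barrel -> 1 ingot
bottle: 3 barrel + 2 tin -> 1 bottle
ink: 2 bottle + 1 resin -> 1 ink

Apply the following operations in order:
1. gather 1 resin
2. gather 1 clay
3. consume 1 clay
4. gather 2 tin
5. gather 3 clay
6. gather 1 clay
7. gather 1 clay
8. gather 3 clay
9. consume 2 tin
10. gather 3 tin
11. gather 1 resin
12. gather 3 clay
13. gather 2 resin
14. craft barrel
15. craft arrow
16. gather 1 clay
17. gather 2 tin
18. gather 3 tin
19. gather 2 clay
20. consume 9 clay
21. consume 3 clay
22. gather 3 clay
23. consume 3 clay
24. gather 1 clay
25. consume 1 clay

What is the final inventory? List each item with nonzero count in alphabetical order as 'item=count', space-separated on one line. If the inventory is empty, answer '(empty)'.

Answer: arrow=2 clay=1 tin=8

Derivation:
After 1 (gather 1 resin): resin=1
After 2 (gather 1 clay): clay=1 resin=1
After 3 (consume 1 clay): resin=1
After 4 (gather 2 tin): resin=1 tin=2
After 5 (gather 3 clay): clay=3 resin=1 tin=2
After 6 (gather 1 clay): clay=4 resin=1 tin=2
After 7 (gather 1 clay): clay=5 resin=1 tin=2
After 8 (gather 3 clay): clay=8 resin=1 tin=2
After 9 (consume 2 tin): clay=8 resin=1
After 10 (gather 3 tin): clay=8 resin=1 tin=3
After 11 (gather 1 resin): clay=8 resin=2 tin=3
After 12 (gather 3 clay): clay=11 resin=2 tin=3
After 13 (gather 2 resin): clay=11 resin=4 tin=3
After 14 (craft barrel): barrel=4 clay=10 tin=3
After 15 (craft arrow): arrow=2 clay=10 tin=3
After 16 (gather 1 clay): arrow=2 clay=11 tin=3
After 17 (gather 2 tin): arrow=2 clay=11 tin=5
After 18 (gather 3 tin): arrow=2 clay=11 tin=8
After 19 (gather 2 clay): arrow=2 clay=13 tin=8
After 20 (consume 9 clay): arrow=2 clay=4 tin=8
After 21 (consume 3 clay): arrow=2 clay=1 tin=8
After 22 (gather 3 clay): arrow=2 clay=4 tin=8
After 23 (consume 3 clay): arrow=2 clay=1 tin=8
After 24 (gather 1 clay): arrow=2 clay=2 tin=8
After 25 (consume 1 clay): arrow=2 clay=1 tin=8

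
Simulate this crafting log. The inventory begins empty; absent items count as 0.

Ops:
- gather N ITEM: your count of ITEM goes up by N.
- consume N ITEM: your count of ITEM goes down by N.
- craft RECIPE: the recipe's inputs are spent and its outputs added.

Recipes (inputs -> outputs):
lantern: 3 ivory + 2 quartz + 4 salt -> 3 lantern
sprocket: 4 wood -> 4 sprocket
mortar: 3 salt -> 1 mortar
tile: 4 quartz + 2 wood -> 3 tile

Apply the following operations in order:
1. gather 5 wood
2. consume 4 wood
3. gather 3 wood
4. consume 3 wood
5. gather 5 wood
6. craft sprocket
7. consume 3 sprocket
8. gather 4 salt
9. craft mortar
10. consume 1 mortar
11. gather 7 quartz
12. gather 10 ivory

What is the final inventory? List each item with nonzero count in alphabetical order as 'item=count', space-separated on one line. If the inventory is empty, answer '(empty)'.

After 1 (gather 5 wood): wood=5
After 2 (consume 4 wood): wood=1
After 3 (gather 3 wood): wood=4
After 4 (consume 3 wood): wood=1
After 5 (gather 5 wood): wood=6
After 6 (craft sprocket): sprocket=4 wood=2
After 7 (consume 3 sprocket): sprocket=1 wood=2
After 8 (gather 4 salt): salt=4 sprocket=1 wood=2
After 9 (craft mortar): mortar=1 salt=1 sprocket=1 wood=2
After 10 (consume 1 mortar): salt=1 sprocket=1 wood=2
After 11 (gather 7 quartz): quartz=7 salt=1 sprocket=1 wood=2
After 12 (gather 10 ivory): ivory=10 quartz=7 salt=1 sprocket=1 wood=2

Answer: ivory=10 quartz=7 salt=1 sprocket=1 wood=2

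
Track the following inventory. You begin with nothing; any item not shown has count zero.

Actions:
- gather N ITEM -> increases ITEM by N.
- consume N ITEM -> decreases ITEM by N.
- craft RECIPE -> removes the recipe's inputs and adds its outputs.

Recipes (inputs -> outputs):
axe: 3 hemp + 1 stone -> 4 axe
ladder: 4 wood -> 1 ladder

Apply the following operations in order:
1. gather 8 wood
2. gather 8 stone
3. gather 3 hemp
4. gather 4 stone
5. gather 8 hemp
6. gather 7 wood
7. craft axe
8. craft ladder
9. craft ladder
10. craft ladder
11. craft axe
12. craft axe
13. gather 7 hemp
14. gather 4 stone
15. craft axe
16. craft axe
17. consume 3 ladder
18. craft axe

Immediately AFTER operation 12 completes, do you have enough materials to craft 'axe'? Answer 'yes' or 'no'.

Answer: no

Derivation:
After 1 (gather 8 wood): wood=8
After 2 (gather 8 stone): stone=8 wood=8
After 3 (gather 3 hemp): hemp=3 stone=8 wood=8
After 4 (gather 4 stone): hemp=3 stone=12 wood=8
After 5 (gather 8 hemp): hemp=11 stone=12 wood=8
After 6 (gather 7 wood): hemp=11 stone=12 wood=15
After 7 (craft axe): axe=4 hemp=8 stone=11 wood=15
After 8 (craft ladder): axe=4 hemp=8 ladder=1 stone=11 wood=11
After 9 (craft ladder): axe=4 hemp=8 ladder=2 stone=11 wood=7
After 10 (craft ladder): axe=4 hemp=8 ladder=3 stone=11 wood=3
After 11 (craft axe): axe=8 hemp=5 ladder=3 stone=10 wood=3
After 12 (craft axe): axe=12 hemp=2 ladder=3 stone=9 wood=3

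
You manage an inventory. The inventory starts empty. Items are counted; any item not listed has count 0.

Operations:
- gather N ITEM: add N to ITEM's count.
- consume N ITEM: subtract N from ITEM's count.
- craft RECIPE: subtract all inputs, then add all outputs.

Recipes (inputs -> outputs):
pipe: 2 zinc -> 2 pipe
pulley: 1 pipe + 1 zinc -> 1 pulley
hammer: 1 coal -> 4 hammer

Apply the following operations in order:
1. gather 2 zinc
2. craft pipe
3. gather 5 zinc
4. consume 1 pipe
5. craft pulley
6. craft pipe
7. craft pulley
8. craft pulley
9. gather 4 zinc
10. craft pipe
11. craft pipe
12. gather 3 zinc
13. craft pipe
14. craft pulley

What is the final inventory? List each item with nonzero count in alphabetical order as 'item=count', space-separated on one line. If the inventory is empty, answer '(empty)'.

Answer: pipe=5 pulley=4

Derivation:
After 1 (gather 2 zinc): zinc=2
After 2 (craft pipe): pipe=2
After 3 (gather 5 zinc): pipe=2 zinc=5
After 4 (consume 1 pipe): pipe=1 zinc=5
After 5 (craft pulley): pulley=1 zinc=4
After 6 (craft pipe): pipe=2 pulley=1 zinc=2
After 7 (craft pulley): pipe=1 pulley=2 zinc=1
After 8 (craft pulley): pulley=3
After 9 (gather 4 zinc): pulley=3 zinc=4
After 10 (craft pipe): pipe=2 pulley=3 zinc=2
After 11 (craft pipe): pipe=4 pulley=3
After 12 (gather 3 zinc): pipe=4 pulley=3 zinc=3
After 13 (craft pipe): pipe=6 pulley=3 zinc=1
After 14 (craft pulley): pipe=5 pulley=4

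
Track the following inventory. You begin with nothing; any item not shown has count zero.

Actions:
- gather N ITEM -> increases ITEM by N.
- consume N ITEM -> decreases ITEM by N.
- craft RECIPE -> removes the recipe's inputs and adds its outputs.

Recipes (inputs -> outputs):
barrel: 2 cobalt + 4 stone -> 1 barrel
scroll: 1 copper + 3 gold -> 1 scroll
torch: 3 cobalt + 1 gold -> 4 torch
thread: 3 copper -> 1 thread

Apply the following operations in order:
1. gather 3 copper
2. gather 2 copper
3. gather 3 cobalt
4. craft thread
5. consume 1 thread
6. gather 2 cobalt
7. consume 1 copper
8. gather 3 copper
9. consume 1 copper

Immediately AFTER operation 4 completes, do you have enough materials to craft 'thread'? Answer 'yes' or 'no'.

After 1 (gather 3 copper): copper=3
After 2 (gather 2 copper): copper=5
After 3 (gather 3 cobalt): cobalt=3 copper=5
After 4 (craft thread): cobalt=3 copper=2 thread=1

Answer: no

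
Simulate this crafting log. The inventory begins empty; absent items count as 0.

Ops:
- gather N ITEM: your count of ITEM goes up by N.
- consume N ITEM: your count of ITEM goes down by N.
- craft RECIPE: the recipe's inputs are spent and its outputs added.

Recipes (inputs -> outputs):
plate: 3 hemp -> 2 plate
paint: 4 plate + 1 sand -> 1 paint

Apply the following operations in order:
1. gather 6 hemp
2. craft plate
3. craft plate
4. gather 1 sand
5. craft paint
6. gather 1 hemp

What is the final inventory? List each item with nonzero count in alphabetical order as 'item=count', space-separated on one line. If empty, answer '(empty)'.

Answer: hemp=1 paint=1

Derivation:
After 1 (gather 6 hemp): hemp=6
After 2 (craft plate): hemp=3 plate=2
After 3 (craft plate): plate=4
After 4 (gather 1 sand): plate=4 sand=1
After 5 (craft paint): paint=1
After 6 (gather 1 hemp): hemp=1 paint=1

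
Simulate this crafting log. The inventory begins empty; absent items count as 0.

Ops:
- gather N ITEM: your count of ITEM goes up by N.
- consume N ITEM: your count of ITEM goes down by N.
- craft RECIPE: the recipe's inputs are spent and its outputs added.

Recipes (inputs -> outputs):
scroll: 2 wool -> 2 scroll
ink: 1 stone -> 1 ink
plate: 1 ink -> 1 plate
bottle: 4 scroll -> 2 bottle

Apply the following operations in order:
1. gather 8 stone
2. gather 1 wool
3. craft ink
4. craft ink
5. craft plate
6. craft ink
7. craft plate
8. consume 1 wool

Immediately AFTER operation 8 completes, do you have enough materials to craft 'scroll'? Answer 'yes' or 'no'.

After 1 (gather 8 stone): stone=8
After 2 (gather 1 wool): stone=8 wool=1
After 3 (craft ink): ink=1 stone=7 wool=1
After 4 (craft ink): ink=2 stone=6 wool=1
After 5 (craft plate): ink=1 plate=1 stone=6 wool=1
After 6 (craft ink): ink=2 plate=1 stone=5 wool=1
After 7 (craft plate): ink=1 plate=2 stone=5 wool=1
After 8 (consume 1 wool): ink=1 plate=2 stone=5

Answer: no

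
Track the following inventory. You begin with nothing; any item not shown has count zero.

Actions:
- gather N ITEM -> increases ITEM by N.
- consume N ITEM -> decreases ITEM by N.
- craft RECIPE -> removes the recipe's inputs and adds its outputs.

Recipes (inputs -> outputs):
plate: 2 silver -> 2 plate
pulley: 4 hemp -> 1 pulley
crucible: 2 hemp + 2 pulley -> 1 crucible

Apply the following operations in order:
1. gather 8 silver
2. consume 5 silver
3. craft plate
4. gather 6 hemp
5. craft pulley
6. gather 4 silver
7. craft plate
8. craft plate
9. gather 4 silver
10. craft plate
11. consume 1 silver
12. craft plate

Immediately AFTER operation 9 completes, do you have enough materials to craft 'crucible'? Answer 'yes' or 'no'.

After 1 (gather 8 silver): silver=8
After 2 (consume 5 silver): silver=3
After 3 (craft plate): plate=2 silver=1
After 4 (gather 6 hemp): hemp=6 plate=2 silver=1
After 5 (craft pulley): hemp=2 plate=2 pulley=1 silver=1
After 6 (gather 4 silver): hemp=2 plate=2 pulley=1 silver=5
After 7 (craft plate): hemp=2 plate=4 pulley=1 silver=3
After 8 (craft plate): hemp=2 plate=6 pulley=1 silver=1
After 9 (gather 4 silver): hemp=2 plate=6 pulley=1 silver=5

Answer: no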